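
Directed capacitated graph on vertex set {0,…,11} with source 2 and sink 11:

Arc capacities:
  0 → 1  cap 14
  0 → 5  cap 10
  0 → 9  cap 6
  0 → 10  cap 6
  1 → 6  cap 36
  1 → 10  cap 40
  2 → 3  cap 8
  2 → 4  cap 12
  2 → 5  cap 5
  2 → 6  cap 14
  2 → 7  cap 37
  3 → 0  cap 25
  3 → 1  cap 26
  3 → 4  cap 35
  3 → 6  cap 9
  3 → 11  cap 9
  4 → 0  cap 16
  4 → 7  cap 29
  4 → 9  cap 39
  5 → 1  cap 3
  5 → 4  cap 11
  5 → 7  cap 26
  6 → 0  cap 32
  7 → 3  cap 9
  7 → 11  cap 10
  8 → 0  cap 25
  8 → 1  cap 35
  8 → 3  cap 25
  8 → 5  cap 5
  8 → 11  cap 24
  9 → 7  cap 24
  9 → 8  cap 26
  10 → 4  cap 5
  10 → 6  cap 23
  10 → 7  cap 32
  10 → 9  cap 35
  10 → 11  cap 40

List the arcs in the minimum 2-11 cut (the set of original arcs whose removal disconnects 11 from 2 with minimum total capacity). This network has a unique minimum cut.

augment #1: 2→3→11 push 8
augment #2: 2→7→11 push 10
augment #3: 2→7→3→11 push 1
augment #4: 2→4→0→10→11 push 6
augment #5: 2→4→9→8→11 push 6
augment #6: 2→5→1→10→11 push 3
augment #7: 2→5→4→9→8→11 push 2
augment #8: 2→6→0→1→10→11 push 14
augment #9: 2→7→3→1→10→11 push 8
max flow = 58; residual-reachable set from 2 gives S-side
cut edges (S→T): {(2,3), (2,4), (2,5), (2,6), (7,3), (7,11)} total cap 58

Min-cut arcs: {(2,3), (2,4), (2,5), (2,6), (7,3), (7,11)} (total capacity 58)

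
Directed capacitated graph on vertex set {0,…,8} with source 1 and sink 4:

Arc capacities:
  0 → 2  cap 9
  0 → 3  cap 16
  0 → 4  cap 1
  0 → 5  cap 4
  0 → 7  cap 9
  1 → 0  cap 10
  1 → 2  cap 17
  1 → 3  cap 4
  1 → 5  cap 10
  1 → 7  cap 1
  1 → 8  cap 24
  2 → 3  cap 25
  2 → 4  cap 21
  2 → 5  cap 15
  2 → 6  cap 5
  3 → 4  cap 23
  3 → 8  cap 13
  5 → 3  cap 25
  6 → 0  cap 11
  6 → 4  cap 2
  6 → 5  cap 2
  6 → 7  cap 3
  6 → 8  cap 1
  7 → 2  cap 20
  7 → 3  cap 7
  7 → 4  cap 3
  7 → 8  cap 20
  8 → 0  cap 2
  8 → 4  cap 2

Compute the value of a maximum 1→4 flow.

augment #1: 1→0→4 bottleneck 1, total now 1
augment #2: 1→2→4 bottleneck 17, total now 18
augment #3: 1→3→4 bottleneck 4, total now 22
augment #4: 1→7→4 bottleneck 1, total now 23
augment #5: 1→8→4 bottleneck 2, total now 25
augment #6: 1→0→2→4 bottleneck 4, total now 29
augment #7: 1→0→3→4 bottleneck 5, total now 34
augment #8: 1→5→3→4 bottleneck 10, total now 44
augment #9: 1→8→0→3→4 bottleneck 2, total now 46

Maximum flow value: 46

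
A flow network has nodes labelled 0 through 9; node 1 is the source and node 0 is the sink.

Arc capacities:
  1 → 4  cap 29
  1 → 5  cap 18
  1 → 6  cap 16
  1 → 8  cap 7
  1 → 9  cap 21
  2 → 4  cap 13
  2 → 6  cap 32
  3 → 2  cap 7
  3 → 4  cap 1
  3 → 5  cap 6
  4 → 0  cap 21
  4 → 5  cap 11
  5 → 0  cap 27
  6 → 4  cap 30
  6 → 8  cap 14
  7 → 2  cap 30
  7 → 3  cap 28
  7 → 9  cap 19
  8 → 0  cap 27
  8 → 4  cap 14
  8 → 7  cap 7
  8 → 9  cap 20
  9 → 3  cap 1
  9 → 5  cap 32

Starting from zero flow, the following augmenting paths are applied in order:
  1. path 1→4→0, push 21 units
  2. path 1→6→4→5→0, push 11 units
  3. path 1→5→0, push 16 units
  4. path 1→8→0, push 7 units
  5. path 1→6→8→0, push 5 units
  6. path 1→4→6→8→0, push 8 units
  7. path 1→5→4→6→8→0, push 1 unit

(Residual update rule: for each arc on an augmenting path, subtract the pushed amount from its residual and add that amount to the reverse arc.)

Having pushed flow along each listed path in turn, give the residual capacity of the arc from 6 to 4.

after path 1 (1→4→0, push 21): res(6,4)=30
after path 2 (1→6→4→5→0, push 11): res(6,4)=19
after path 3 (1→5→0, push 16): res(6,4)=19
after path 4 (1→8→0, push 7): res(6,4)=19
after path 5 (1→6→8→0, push 5): res(6,4)=19
after path 6 (1→4→6→8→0, push 8): res(6,4)=27
after path 7 (1→5→4→6→8→0, push 1): res(6,4)=28

Residual capacity of (6,4): 28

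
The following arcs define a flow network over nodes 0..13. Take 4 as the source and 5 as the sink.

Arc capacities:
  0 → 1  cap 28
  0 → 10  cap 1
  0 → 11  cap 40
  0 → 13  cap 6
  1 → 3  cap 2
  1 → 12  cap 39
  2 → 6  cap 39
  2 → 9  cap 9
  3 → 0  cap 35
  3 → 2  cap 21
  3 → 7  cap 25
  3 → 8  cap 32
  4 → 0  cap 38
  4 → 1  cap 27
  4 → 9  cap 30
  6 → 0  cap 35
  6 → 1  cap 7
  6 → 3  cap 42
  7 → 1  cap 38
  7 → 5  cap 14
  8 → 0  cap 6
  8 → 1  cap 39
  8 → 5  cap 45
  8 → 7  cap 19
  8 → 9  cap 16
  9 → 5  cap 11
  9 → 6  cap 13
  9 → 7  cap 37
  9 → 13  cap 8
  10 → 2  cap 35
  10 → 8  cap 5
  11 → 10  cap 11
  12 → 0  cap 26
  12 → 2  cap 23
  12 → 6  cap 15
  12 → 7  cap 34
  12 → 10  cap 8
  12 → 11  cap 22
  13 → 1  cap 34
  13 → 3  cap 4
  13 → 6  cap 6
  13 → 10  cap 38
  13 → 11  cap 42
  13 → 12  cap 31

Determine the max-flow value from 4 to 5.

augment #1: 4→9→5 bottleneck 11, total now 11
augment #2: 4→9→7→5 bottleneck 14, total now 25
augment #3: 4→0→10→8→5 bottleneck 1, total now 26
augment #4: 4→1→3→8→5 bottleneck 2, total now 28
augment #5: 4→0→11→10→8→5 bottleneck 4, total now 32
augment #6: 4→0→13→3→8→5 bottleneck 4, total now 36
augment #7: 4→9→6→3→8→5 bottleneck 5, total now 41
augment #8: 4→0→13→6→3→8→5 bottleneck 2, total now 43
augment #9: 4→1→12→6→3→8→5 bottleneck 15, total now 58
augment #10: 4→1→12→2→6→3→8→5 bottleneck 4, total now 62

Maximum flow value: 62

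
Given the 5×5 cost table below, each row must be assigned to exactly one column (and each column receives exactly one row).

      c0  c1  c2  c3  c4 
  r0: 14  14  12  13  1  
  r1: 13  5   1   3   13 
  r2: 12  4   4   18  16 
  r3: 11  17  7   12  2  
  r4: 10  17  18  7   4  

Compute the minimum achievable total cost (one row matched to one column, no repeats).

Minimum assignment cost: 24

optimal assignment: row0→col4 (cost 1), row1→col2 (cost 1), row2→col1 (cost 4), row3→col0 (cost 11), row4→col3 (cost 7)
total = 1 + 1 + 4 + 11 + 7 = 24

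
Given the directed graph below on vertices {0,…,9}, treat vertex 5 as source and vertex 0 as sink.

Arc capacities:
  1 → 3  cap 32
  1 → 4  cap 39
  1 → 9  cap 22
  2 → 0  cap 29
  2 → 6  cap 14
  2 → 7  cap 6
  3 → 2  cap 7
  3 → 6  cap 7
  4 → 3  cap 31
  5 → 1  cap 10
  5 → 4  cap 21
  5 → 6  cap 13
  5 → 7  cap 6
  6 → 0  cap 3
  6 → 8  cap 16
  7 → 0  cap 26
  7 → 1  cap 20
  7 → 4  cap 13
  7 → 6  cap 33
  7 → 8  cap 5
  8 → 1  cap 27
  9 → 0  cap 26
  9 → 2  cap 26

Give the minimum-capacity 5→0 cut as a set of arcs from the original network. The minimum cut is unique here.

augment #1: 5→6→0 push 3
augment #2: 5→7→0 push 6
augment #3: 5→1→9→0 push 10
augment #4: 5→4→3→2→0 push 7
augment #5: 5→6→8→1→9→0 push 10
augment #6: 5→4→3→6→8→1→9→0 push 2
max flow = 38; residual-reachable set from 5 gives S-side
cut edges (S→T): {(1,9), (3,2), (5,7), (6,0)} total cap 38

Min-cut arcs: {(1,9), (3,2), (5,7), (6,0)} (total capacity 38)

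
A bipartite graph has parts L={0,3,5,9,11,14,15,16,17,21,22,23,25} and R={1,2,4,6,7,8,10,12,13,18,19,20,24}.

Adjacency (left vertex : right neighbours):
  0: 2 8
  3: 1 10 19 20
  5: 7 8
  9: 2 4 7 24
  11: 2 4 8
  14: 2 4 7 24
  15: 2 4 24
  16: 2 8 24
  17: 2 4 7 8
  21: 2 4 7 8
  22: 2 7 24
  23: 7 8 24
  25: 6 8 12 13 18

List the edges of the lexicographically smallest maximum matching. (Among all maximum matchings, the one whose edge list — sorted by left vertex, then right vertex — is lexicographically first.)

|M| = 7 (so the lex-smallest maximum matching has 7 edges)
process left vertices in ascending order; for each, take the smallest-labelled available neighbour that still permits 7 edges overall, or leave it unmatched if none does
lex-smallest matching: {0-2, 3-1, 5-7, 9-4, 11-8, 14-24, 25-6}

Lex-smallest maximum matching: {(0,2), (3,1), (5,7), (9,4), (11,8), (14,24), (25,6)}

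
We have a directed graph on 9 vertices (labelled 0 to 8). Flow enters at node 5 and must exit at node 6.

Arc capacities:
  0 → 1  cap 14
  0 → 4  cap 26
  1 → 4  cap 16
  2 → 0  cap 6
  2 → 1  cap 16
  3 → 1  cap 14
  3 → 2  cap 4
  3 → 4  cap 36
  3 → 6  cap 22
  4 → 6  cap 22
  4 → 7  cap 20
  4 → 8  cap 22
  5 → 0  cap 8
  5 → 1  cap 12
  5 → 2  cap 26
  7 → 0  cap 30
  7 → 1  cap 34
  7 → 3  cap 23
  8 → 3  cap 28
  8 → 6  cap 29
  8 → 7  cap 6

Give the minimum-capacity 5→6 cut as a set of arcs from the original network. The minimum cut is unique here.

augment #1: 5→0→4→6 push 8
augment #2: 5→1→4→6 push 12
augment #3: 5→2→0→4→6 push 2
augment #4: 5→2→0→4→8→6 push 4
augment #5: 5→2→1→4→8→6 push 4
max flow = 30; residual-reachable set from 5 gives S-side
cut edges (S→T): {(1,4), (2,0), (5,0)} total cap 30

Min-cut arcs: {(1,4), (2,0), (5,0)} (total capacity 30)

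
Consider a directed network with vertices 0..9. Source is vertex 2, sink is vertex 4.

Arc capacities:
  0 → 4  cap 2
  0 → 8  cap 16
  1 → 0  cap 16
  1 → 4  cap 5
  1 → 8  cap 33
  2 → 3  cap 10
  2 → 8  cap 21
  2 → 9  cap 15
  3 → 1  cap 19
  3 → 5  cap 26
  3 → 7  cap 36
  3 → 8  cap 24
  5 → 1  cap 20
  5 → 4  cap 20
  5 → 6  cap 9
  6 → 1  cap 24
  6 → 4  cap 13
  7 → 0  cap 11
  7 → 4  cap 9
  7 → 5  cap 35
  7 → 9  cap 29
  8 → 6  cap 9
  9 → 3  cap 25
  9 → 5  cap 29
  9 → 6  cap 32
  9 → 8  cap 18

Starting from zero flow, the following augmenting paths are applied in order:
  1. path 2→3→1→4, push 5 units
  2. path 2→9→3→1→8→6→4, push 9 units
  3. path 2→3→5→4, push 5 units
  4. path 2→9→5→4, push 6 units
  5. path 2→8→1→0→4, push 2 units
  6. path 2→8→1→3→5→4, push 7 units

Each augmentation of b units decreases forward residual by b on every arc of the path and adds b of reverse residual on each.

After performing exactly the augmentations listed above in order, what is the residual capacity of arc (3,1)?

after path 1 (2→3→1→4, push 5): res(3,1)=14
after path 2 (2→9→3→1→8→6→4, push 9): res(3,1)=5
after path 3 (2→3→5→4, push 5): res(3,1)=5
after path 4 (2→9→5→4, push 6): res(3,1)=5
after path 5 (2→8→1→0→4, push 2): res(3,1)=5
after path 6 (2→8→1→3→5→4, push 7): res(3,1)=12

Residual capacity of (3,1): 12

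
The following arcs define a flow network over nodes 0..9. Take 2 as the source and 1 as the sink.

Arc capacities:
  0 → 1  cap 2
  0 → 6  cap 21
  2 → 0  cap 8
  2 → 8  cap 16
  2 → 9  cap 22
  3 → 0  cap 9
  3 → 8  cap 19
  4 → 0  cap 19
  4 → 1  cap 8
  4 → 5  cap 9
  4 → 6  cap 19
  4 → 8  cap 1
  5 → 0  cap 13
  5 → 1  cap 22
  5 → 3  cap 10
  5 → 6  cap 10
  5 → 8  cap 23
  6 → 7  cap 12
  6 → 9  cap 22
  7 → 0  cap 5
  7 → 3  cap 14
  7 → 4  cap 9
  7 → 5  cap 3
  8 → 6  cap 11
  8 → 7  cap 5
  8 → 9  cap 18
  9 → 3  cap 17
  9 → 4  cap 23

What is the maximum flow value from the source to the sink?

Maximum flow value: 22

augment #1: 2→0→1 bottleneck 2, total now 2
augment #2: 2→9→4→1 bottleneck 8, total now 10
augment #3: 2→8→7→5→1 bottleneck 3, total now 13
augment #4: 2→9→4→5→1 bottleneck 9, total now 22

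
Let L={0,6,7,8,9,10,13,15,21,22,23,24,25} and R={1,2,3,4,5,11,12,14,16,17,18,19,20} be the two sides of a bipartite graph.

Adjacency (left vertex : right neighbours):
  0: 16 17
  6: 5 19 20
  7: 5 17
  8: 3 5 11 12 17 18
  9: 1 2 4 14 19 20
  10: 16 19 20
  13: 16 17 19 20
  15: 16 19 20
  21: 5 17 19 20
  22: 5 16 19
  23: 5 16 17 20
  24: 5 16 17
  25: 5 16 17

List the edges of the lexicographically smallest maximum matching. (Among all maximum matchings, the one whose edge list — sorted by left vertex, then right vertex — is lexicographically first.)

Lex-smallest maximum matching: {(0,16), (6,5), (7,17), (8,3), (9,1), (10,19), (13,20)}

|M| = 7 (so the lex-smallest maximum matching has 7 edges)
process left vertices in ascending order; for each, take the smallest-labelled available neighbour that still permits 7 edges overall, or leave it unmatched if none does
lex-smallest matching: {0-16, 6-5, 7-17, 8-3, 9-1, 10-19, 13-20}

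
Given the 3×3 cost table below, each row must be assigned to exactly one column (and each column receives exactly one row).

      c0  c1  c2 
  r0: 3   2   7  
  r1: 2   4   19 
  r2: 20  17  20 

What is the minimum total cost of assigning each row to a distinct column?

Minimum assignment cost: 24

optimal assignment: row0→col1 (cost 2), row1→col0 (cost 2), row2→col2 (cost 20)
total = 2 + 2 + 20 = 24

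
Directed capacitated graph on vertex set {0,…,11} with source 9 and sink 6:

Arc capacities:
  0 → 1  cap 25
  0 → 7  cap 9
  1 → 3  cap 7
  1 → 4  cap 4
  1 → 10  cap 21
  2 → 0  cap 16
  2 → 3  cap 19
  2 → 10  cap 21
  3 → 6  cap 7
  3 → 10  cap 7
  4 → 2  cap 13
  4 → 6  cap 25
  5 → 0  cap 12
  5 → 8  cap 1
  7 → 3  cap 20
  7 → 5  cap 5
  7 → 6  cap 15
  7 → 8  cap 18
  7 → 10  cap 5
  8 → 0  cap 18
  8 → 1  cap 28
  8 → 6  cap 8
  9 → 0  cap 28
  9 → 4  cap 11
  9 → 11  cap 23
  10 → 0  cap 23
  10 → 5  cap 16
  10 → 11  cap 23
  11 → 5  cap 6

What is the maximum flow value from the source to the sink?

augment #1: 9→4→6 bottleneck 11, total now 11
augment #2: 9→0→7→6 bottleneck 9, total now 20
augment #3: 9→0→1→3→6 bottleneck 7, total now 27
augment #4: 9→0→1→4→6 bottleneck 4, total now 31
augment #5: 9→11→5→8→6 bottleneck 1, total now 32

Maximum flow value: 32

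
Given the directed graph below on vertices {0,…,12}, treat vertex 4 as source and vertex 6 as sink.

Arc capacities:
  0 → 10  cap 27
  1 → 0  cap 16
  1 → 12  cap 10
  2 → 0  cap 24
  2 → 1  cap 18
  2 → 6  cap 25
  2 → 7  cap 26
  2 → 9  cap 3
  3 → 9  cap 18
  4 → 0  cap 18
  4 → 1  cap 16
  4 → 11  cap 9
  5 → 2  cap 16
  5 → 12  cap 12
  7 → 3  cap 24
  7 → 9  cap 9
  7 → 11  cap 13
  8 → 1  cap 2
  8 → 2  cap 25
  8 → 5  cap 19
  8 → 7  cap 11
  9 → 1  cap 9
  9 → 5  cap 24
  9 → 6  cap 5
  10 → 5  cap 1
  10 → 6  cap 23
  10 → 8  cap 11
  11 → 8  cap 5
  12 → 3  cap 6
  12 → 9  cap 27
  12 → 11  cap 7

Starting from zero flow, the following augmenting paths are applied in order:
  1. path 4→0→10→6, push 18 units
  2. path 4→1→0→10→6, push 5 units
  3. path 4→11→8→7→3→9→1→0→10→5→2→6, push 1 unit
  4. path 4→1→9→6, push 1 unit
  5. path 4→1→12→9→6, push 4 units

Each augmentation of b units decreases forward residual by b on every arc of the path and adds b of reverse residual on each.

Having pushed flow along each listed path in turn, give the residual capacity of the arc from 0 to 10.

Residual capacity of (0,10): 3

after path 1 (4→0→10→6, push 18): res(0,10)=9
after path 2 (4→1→0→10→6, push 5): res(0,10)=4
after path 3 (4→11→8→7→3→9→1→0→10→5→2→6, push 1): res(0,10)=3
after path 4 (4→1→9→6, push 1): res(0,10)=3
after path 5 (4→1→12→9→6, push 4): res(0,10)=3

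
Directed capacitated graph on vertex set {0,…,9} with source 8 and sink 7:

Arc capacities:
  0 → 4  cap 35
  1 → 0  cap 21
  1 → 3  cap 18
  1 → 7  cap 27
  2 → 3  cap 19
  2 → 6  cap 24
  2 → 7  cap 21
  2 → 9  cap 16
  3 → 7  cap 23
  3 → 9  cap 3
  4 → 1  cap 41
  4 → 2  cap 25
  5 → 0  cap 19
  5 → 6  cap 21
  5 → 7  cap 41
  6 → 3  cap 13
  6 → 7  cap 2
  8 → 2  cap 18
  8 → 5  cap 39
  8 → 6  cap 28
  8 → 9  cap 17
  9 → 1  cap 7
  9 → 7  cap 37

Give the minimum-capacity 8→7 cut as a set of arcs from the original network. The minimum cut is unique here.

augment #1: 8→2→7 push 18
augment #2: 8→5→7 push 39
augment #3: 8→6→7 push 2
augment #4: 8→9→7 push 17
augment #5: 8→6→3→7 push 13
max flow = 89; residual-reachable set from 8 gives S-side
cut edges (S→T): {(6,3), (6,7), (8,2), (8,5), (8,9)} total cap 89

Min-cut arcs: {(6,3), (6,7), (8,2), (8,5), (8,9)} (total capacity 89)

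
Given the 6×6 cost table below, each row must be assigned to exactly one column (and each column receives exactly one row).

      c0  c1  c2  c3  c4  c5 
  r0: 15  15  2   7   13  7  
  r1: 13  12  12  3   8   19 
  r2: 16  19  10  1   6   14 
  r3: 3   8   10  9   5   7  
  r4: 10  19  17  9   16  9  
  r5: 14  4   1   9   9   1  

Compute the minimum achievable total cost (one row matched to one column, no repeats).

Minimum assignment cost: 27

one of 2 optimal assignments: row0→col2 (cost 2), row1→col3 (cost 3), row2→col4 (cost 6), row3→col0 (cost 3), row4→col5 (cost 9), row5→col1 (cost 4)
total = 2 + 3 + 6 + 3 + 9 + 4 = 27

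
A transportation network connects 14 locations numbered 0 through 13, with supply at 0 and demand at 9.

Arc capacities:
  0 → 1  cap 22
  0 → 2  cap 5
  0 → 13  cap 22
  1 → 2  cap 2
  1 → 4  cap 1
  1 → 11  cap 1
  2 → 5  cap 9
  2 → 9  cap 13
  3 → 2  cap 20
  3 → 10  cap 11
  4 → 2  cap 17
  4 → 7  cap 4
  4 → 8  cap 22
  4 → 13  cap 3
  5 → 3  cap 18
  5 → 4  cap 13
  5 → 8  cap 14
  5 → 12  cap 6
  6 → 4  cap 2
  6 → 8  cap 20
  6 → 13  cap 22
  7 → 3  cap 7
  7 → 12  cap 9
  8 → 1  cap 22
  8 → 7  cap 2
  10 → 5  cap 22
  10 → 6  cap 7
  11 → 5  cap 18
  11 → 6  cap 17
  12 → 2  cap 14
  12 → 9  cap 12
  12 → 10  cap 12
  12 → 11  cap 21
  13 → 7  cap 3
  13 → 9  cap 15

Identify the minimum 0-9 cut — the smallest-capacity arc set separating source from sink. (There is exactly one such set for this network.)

Min-cut arcs: {(0,2), (1,2), (1,4), (1,11), (13,7), (13,9)} (total capacity 27)

augment #1: 0→2→9 push 5
augment #2: 0→13→9 push 15
augment #3: 0→1→2→9 push 2
augment #4: 0→1→4→2→9 push 1
augment #5: 0→13→7→12→9 push 3
augment #6: 0→1→11→5→12→9 push 1
max flow = 27; residual-reachable set from 0 gives S-side
cut edges (S→T): {(0,2), (1,2), (1,4), (1,11), (13,7), (13,9)} total cap 27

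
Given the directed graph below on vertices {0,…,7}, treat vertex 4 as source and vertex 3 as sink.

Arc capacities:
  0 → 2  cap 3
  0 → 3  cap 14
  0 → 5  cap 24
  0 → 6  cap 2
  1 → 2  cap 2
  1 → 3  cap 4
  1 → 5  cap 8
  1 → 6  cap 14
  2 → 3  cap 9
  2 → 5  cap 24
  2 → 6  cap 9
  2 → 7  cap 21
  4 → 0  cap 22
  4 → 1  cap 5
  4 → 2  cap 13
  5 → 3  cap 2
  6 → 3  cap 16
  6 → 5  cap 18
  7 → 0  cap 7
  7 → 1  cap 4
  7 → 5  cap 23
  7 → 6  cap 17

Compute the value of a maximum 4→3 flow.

Maximum flow value: 39

augment #1: 4→0→3 bottleneck 14, total now 14
augment #2: 4→1→3 bottleneck 4, total now 18
augment #3: 4→2→3 bottleneck 9, total now 27
augment #4: 4→0→5→3 bottleneck 2, total now 29
augment #5: 4→0→6→3 bottleneck 2, total now 31
augment #6: 4→1→6→3 bottleneck 1, total now 32
augment #7: 4→2→6→3 bottleneck 4, total now 36
augment #8: 4→0→2→6→3 bottleneck 3, total now 39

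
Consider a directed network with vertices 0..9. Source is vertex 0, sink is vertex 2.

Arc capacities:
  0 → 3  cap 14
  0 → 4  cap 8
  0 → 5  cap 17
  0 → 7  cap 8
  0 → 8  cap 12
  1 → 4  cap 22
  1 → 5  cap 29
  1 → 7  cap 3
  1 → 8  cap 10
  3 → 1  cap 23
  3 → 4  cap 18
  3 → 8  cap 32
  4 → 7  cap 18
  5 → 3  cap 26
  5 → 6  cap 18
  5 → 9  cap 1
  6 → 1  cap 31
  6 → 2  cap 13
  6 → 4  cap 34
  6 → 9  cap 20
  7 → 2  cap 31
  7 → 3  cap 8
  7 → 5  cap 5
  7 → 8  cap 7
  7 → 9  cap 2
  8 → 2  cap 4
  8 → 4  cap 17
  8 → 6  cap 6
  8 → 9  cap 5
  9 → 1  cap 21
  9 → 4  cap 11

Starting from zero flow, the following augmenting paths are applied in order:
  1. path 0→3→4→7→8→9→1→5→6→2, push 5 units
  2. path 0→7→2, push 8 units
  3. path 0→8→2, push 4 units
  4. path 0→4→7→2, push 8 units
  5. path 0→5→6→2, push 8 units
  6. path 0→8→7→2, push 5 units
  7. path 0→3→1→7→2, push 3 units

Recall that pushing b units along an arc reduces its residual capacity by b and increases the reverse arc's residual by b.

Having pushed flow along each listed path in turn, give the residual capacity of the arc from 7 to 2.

after path 1 (0→3→4→7→8→9→1→5→6→2, push 5): res(7,2)=31
after path 2 (0→7→2, push 8): res(7,2)=23
after path 3 (0→8→2, push 4): res(7,2)=23
after path 4 (0→4→7→2, push 8): res(7,2)=15
after path 5 (0→5→6→2, push 8): res(7,2)=15
after path 6 (0→8→7→2, push 5): res(7,2)=10
after path 7 (0→3→1→7→2, push 3): res(7,2)=7

Residual capacity of (7,2): 7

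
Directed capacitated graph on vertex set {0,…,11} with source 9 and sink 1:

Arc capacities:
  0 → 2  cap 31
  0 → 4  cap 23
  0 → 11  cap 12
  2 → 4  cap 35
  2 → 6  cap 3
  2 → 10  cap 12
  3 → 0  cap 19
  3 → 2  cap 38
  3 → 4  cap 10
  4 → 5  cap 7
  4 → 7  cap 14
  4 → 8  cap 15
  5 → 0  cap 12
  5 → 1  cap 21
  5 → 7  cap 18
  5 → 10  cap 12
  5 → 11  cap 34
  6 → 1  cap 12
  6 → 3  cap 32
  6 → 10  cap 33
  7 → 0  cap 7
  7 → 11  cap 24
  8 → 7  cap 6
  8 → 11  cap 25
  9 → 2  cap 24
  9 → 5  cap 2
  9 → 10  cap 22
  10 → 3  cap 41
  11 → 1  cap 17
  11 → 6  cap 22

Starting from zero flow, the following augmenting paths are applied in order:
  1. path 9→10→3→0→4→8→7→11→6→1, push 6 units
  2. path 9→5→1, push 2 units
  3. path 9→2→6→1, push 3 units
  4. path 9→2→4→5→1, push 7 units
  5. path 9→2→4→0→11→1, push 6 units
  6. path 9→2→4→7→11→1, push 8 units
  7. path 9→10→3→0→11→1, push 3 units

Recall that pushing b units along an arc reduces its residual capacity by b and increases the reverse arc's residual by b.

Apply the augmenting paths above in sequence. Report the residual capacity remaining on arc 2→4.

Residual capacity of (2,4): 14

after path 1 (9→10→3→0→4→8→7→11→6→1, push 6): res(2,4)=35
after path 2 (9→5→1, push 2): res(2,4)=35
after path 3 (9→2→6→1, push 3): res(2,4)=35
after path 4 (9→2→4→5→1, push 7): res(2,4)=28
after path 5 (9→2→4→0→11→1, push 6): res(2,4)=22
after path 6 (9→2→4→7→11→1, push 8): res(2,4)=14
after path 7 (9→10→3→0→11→1, push 3): res(2,4)=14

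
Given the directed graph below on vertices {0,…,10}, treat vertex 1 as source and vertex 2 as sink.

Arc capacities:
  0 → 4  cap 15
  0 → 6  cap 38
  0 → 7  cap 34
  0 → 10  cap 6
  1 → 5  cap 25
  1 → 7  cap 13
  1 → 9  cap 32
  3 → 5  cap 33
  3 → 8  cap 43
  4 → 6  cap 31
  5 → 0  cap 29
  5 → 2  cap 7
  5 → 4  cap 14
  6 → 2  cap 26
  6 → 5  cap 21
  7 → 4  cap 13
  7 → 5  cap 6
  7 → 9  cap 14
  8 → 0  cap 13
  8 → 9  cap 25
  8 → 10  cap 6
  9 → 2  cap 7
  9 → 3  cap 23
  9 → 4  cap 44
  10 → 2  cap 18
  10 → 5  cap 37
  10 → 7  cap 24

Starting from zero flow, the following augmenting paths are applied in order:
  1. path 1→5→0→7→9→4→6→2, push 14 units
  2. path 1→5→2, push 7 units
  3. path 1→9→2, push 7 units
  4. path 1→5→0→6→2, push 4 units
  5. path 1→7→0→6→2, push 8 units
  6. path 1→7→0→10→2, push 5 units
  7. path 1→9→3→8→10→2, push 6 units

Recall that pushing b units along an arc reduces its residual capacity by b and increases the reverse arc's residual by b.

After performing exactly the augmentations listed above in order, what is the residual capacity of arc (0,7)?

after path 1 (1→5→0→7→9→4→6→2, push 14): res(0,7)=20
after path 2 (1→5→2, push 7): res(0,7)=20
after path 3 (1→9→2, push 7): res(0,7)=20
after path 4 (1→5→0→6→2, push 4): res(0,7)=20
after path 5 (1→7→0→6→2, push 8): res(0,7)=28
after path 6 (1→7→0→10→2, push 5): res(0,7)=33
after path 7 (1→9→3→8→10→2, push 6): res(0,7)=33

Residual capacity of (0,7): 33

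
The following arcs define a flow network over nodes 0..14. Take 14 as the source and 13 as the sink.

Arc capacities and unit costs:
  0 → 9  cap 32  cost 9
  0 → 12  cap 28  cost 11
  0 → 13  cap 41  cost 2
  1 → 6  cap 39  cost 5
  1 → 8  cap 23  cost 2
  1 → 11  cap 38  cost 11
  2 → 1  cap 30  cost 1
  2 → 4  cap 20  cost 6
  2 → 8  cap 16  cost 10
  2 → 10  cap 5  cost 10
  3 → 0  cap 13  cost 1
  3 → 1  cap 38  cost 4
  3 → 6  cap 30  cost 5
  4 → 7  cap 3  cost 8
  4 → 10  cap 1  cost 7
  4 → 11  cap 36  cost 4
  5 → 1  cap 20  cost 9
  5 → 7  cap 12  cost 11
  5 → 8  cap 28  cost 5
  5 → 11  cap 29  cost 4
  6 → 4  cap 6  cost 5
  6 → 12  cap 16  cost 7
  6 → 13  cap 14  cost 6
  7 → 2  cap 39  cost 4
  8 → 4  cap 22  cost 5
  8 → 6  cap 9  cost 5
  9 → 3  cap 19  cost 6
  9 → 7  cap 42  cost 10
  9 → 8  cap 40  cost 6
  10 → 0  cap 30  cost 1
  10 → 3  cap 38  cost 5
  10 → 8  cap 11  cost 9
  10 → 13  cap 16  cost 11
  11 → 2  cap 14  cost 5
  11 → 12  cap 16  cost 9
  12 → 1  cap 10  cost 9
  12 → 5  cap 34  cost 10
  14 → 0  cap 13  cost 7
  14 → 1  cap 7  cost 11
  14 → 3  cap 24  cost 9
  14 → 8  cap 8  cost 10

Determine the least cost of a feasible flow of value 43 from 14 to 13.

shortest-cost path #1: 14→0→13 push 13 @ unit cost 9 (adds 117)
shortest-cost path #2: 14→3→0→13 push 13 @ unit cost 12 (adds 156)
shortest-cost path #3: 14→3→6→13 push 11 @ unit cost 20 (adds 220)
shortest-cost path #4: 14→8→6→13 push 3 @ unit cost 21 (adds 63)
shortest-cost path #5: 14→8→4→10→0→13 push 1 @ unit cost 25 (adds 25)
shortest-cost path #6: 14→8→4→11→2→10→0→13 push 2 @ unit cost 37 (adds 74)
total cost = 655

Minimum cost for 43 units: 655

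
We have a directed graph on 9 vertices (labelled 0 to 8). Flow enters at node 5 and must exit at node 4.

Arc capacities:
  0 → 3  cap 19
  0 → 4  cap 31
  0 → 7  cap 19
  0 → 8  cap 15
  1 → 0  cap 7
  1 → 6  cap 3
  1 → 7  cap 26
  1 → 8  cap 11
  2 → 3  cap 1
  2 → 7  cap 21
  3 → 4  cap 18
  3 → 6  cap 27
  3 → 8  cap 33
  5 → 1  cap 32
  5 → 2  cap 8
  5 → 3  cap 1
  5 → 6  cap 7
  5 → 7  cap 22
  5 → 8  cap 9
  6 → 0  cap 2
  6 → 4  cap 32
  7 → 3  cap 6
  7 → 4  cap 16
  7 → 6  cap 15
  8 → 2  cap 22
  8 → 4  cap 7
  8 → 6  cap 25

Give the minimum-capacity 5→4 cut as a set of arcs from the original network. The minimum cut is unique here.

Min-cut arcs: {(1,0), (2,3), (5,3), (6,0), (6,4), (7,3), (7,4), (8,4)} (total capacity 72)

augment #1: 5→3→4 push 1
augment #2: 5→6→4 push 7
augment #3: 5→7→4 push 16
augment #4: 5→8→4 push 7
augment #5: 5→1→0→4 push 7
augment #6: 5→1→6→4 push 3
augment #7: 5→2→3→4 push 1
augment #8: 5→7→3→4 push 6
augment #9: 5→8→6→4 push 2
augment #10: 5→1→7→6→4 push 15
augment #11: 5→1→8→6→4 push 5
augment #12: 5→1→8→6→0→4 push 2
max flow = 72; residual-reachable set from 5 gives S-side
cut edges (S→T): {(1,0), (2,3), (5,3), (6,0), (6,4), (7,3), (7,4), (8,4)} total cap 72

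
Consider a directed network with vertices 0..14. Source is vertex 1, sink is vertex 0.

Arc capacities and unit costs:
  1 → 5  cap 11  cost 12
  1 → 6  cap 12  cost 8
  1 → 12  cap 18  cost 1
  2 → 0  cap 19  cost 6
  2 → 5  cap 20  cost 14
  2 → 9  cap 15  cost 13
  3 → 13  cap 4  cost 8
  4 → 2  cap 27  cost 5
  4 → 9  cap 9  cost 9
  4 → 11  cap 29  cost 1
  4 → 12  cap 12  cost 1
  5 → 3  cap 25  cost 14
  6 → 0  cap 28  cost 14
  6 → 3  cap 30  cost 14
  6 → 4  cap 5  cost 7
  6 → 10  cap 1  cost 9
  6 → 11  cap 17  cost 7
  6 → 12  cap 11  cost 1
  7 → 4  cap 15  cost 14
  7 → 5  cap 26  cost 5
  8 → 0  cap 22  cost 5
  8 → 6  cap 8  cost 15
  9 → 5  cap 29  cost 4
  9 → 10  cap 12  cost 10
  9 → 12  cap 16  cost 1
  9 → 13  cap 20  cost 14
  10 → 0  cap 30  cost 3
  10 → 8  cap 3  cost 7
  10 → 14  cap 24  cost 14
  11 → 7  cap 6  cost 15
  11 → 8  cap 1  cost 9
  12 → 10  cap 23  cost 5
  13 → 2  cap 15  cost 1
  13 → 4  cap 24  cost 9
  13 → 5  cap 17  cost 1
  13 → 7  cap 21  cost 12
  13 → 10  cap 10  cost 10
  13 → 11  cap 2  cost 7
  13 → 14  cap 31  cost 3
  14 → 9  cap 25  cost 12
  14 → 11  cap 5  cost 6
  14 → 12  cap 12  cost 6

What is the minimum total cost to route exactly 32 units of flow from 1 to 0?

Minimum cost for 32 units: 481

shortest-cost path #1: 1→12→10→0 push 18 @ unit cost 9 (adds 162)
shortest-cost path #2: 1→6→12→10→0 push 5 @ unit cost 17 (adds 85)
shortest-cost path #3: 1→6→10→0 push 1 @ unit cost 20 (adds 20)
shortest-cost path #4: 1→6→0 push 6 @ unit cost 22 (adds 132)
shortest-cost path #5: 1→5→3→13→2→0 push 2 @ unit cost 41 (adds 82)
total cost = 481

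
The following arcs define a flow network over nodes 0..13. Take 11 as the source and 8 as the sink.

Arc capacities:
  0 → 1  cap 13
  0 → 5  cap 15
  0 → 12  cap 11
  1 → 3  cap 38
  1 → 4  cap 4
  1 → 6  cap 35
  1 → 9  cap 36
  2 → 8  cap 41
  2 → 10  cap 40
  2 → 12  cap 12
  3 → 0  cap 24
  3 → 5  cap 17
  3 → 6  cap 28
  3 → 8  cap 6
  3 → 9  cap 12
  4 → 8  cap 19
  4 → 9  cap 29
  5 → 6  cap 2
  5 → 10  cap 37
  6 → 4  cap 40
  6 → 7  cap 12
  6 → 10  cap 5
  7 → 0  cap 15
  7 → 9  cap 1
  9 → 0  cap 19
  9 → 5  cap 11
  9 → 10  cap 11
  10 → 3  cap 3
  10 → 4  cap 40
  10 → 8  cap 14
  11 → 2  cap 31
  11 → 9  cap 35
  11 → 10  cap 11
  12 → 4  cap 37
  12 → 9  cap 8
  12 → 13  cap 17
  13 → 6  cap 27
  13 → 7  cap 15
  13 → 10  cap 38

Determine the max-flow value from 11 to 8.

Maximum flow value: 70

augment #1: 11→2→8 bottleneck 31, total now 31
augment #2: 11→10→8 bottleneck 11, total now 42
augment #3: 11→9→10→8 bottleneck 3, total now 45
augment #4: 11→9→10→3→8 bottleneck 3, total now 48
augment #5: 11→9→10→4→8 bottleneck 5, total now 53
augment #6: 11→9→0→1→3→8 bottleneck 3, total now 56
augment #7: 11→9→0→1→4→8 bottleneck 4, total now 60
augment #8: 11→9→0→12→4→8 bottleneck 10, total now 70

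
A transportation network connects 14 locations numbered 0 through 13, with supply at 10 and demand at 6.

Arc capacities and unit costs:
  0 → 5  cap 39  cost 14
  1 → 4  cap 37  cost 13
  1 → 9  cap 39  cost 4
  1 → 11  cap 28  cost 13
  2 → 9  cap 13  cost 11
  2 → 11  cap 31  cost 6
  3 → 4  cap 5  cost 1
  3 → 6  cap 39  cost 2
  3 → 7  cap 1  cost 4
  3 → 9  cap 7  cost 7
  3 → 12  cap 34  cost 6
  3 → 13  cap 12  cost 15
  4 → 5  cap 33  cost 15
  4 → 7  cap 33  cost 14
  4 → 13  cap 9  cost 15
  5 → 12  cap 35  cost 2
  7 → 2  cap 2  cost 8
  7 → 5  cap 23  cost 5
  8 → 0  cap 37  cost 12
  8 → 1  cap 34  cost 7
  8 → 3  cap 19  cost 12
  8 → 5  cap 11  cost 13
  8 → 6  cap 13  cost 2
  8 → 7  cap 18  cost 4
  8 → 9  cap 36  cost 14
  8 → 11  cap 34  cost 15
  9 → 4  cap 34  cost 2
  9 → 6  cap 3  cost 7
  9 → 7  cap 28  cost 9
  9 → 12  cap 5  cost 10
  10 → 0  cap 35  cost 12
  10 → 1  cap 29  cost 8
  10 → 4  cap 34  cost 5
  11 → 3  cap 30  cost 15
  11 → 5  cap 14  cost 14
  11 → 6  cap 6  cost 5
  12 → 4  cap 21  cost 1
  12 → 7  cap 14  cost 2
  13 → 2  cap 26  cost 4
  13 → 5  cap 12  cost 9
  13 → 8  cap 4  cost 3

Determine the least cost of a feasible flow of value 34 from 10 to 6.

shortest-cost path #1: 10→1→9→6 push 3 @ unit cost 19 (adds 57)
shortest-cost path #2: 10→4→13→8→6 push 4 @ unit cost 25 (adds 100)
shortest-cost path #3: 10→1→11→6 push 6 @ unit cost 26 (adds 156)
shortest-cost path #4: 10→1→11→3→6 push 20 @ unit cost 38 (adds 760)
shortest-cost path #5: 10→4→13→2→11→3→6 push 1 @ unit cost 47 (adds 47)
total cost = 1120

Minimum cost for 34 units: 1120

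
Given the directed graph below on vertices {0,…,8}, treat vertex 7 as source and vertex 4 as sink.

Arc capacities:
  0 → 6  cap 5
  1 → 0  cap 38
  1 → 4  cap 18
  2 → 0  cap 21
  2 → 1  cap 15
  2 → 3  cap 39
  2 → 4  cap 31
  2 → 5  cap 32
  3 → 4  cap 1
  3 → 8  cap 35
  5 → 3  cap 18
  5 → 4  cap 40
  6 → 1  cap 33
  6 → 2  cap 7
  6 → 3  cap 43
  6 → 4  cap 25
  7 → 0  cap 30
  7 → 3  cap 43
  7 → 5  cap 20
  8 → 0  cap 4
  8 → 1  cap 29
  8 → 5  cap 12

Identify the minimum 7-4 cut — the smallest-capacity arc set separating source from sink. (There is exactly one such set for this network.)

augment #1: 7→3→4 push 1
augment #2: 7→5→4 push 20
augment #3: 7→0→6→4 push 5
augment #4: 7→3→8→1→4 push 18
augment #5: 7→3→8→5→4 push 12
max flow = 56; residual-reachable set from 7 gives S-side
cut edges (S→T): {(0,6), (1,4), (3,4), (7,5), (8,5)} total cap 56

Min-cut arcs: {(0,6), (1,4), (3,4), (7,5), (8,5)} (total capacity 56)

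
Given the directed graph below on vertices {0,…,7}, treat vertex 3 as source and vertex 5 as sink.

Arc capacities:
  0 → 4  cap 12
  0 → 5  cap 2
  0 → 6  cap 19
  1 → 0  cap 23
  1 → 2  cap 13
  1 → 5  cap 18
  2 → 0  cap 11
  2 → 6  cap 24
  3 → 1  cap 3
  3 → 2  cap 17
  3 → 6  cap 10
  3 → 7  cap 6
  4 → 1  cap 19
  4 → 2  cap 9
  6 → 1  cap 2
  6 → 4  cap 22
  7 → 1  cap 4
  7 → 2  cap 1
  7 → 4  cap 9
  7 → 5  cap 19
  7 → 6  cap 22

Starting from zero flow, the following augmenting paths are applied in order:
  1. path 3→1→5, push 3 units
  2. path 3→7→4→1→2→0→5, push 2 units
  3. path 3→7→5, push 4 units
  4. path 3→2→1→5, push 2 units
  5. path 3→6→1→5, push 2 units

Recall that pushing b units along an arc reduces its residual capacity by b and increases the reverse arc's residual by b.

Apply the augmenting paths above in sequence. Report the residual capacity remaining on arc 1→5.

after path 1 (3→1→5, push 3): res(1,5)=15
after path 2 (3→7→4→1→2→0→5, push 2): res(1,5)=15
after path 3 (3→7→5, push 4): res(1,5)=15
after path 4 (3→2→1→5, push 2): res(1,5)=13
after path 5 (3→6→1→5, push 2): res(1,5)=11

Residual capacity of (1,5): 11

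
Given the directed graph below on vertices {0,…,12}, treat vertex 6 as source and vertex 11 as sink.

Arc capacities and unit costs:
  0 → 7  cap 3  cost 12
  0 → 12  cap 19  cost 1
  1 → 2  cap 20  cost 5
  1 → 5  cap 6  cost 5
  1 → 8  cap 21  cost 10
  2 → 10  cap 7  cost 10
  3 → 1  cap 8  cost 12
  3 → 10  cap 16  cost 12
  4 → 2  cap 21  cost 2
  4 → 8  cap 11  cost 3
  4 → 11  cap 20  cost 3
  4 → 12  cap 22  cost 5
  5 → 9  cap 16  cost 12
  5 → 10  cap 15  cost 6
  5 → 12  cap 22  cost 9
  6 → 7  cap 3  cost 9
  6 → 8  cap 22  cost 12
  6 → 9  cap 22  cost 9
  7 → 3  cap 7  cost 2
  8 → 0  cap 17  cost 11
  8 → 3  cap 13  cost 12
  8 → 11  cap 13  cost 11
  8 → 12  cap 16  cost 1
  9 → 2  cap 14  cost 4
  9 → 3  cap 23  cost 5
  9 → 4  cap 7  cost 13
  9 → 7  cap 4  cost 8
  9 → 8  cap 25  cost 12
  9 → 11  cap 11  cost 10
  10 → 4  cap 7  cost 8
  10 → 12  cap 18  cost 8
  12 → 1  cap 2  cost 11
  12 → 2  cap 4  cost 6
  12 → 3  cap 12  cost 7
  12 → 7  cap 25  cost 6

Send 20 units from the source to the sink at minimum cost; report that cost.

shortest-cost path #1: 6→9→11 push 11 @ unit cost 19 (adds 209)
shortest-cost path #2: 6→8→11 push 9 @ unit cost 23 (adds 207)
total cost = 416

Minimum cost for 20 units: 416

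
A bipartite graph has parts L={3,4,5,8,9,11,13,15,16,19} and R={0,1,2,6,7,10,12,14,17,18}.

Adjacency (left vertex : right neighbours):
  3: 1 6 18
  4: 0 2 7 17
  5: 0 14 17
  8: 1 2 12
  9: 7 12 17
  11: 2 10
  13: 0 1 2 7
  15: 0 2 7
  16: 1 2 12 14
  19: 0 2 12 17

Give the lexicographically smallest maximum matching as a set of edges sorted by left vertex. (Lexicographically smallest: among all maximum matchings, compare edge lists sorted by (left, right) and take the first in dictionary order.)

|M| = 9 (so the lex-smallest maximum matching has 9 edges)
process left vertices in ascending order; for each, take the smallest-labelled available neighbour that still permits 9 edges overall, or leave it unmatched if none does
lex-smallest matching: {3-6, 4-0, 5-14, 8-1, 9-7, 11-10, 13-2, 16-12, 19-17}

Lex-smallest maximum matching: {(3,6), (4,0), (5,14), (8,1), (9,7), (11,10), (13,2), (16,12), (19,17)}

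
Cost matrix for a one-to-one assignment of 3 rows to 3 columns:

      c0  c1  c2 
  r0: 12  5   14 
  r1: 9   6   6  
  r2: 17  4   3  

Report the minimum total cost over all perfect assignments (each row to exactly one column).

optimal assignment: row0→col1 (cost 5), row1→col0 (cost 9), row2→col2 (cost 3)
total = 5 + 9 + 3 = 17

Minimum assignment cost: 17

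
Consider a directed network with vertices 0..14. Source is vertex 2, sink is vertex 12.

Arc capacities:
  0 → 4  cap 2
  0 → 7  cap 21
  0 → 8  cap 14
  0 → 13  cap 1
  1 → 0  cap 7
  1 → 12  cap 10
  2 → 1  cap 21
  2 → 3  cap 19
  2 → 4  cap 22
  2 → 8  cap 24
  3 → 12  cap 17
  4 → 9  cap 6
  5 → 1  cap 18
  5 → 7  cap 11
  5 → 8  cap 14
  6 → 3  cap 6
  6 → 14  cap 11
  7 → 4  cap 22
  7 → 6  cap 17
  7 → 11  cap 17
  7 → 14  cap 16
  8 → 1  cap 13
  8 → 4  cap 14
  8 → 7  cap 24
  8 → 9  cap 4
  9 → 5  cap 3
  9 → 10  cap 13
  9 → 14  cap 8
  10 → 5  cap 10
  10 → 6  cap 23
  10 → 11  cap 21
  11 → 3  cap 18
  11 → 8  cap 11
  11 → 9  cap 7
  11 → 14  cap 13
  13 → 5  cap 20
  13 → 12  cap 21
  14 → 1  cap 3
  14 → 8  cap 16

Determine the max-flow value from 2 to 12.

augment #1: 2→1→12 bottleneck 10, total now 10
augment #2: 2→3→12 bottleneck 17, total now 27
augment #3: 2→1→0→13→12 bottleneck 1, total now 28

Maximum flow value: 28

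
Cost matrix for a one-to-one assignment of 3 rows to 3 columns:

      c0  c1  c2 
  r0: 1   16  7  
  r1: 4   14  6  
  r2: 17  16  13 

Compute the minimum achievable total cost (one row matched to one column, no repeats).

Minimum assignment cost: 23

optimal assignment: row0→col0 (cost 1), row1→col2 (cost 6), row2→col1 (cost 16)
total = 1 + 6 + 16 = 23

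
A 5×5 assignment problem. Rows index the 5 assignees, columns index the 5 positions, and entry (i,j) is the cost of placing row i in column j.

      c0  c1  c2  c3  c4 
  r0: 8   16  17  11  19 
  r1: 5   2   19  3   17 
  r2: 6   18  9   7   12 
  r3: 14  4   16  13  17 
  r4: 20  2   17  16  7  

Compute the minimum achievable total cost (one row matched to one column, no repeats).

optimal assignment: row0→col0 (cost 8), row1→col3 (cost 3), row2→col2 (cost 9), row3→col1 (cost 4), row4→col4 (cost 7)
total = 8 + 3 + 9 + 4 + 7 = 31

Minimum assignment cost: 31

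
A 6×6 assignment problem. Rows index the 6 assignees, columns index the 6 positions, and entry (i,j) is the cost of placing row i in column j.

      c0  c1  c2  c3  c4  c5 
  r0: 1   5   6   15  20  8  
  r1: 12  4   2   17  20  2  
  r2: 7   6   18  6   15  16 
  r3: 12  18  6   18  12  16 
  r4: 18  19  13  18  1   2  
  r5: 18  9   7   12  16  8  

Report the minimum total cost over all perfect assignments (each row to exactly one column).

optimal assignment: row0→col0 (cost 1), row1→col5 (cost 2), row2→col3 (cost 6), row3→col2 (cost 6), row4→col4 (cost 1), row5→col1 (cost 9)
total = 1 + 2 + 6 + 6 + 1 + 9 = 25

Minimum assignment cost: 25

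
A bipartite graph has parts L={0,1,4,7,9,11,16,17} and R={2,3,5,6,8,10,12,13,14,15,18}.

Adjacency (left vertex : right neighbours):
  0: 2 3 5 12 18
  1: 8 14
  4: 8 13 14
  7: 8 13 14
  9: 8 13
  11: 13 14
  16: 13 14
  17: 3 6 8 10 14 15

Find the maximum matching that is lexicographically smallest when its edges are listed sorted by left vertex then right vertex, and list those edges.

Lex-smallest maximum matching: {(0,2), (1,8), (4,13), (7,14), (17,3)}

|M| = 5 (so the lex-smallest maximum matching has 5 edges)
process left vertices in ascending order; for each, take the smallest-labelled available neighbour that still permits 5 edges overall, or leave it unmatched if none does
lex-smallest matching: {0-2, 1-8, 4-13, 7-14, 17-3}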